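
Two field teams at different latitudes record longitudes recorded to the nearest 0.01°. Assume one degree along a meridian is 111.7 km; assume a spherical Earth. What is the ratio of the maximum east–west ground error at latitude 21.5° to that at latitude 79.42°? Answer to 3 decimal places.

Rounding to 2 decimal places leaves the longitude within ±0.005° of the true value.
At 21.5°: 0.005° × 111700 × cos 21.5° = 0.005 × 111700 × 0.9304 ≈ 519.64 m.
Error at 79.42° = 0.005° × 111700 × cos 79.42° ≈ 558.5 × 0.1836 = 102.55 m.
Ratio: 519.64 / 102.55 = cos 21.5° / cos 79.42° ≈ 5.0674.

5.067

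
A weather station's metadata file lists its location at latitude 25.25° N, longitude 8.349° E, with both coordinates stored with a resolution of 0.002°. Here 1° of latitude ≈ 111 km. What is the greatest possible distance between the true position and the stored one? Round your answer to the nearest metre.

With a 0.002° grid the true value lies within half a step, ±0.002°/2 = ±0.001°, of the stored one.
North–south component: 0.001° × 111000 = 111 m.
East–west component at 25.25°: 0.001° × 111000 × cos 25.25° ≈ 0.001 × 100395 ≈ 100.395 m.
Combining orthogonally: (111² + 100.395²)^½ ≈ 149.666 m.

150 metres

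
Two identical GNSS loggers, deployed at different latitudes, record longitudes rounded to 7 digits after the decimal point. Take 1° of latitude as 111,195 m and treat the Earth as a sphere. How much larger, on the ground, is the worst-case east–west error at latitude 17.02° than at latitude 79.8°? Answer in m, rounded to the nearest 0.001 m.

Rounding to 7 decimal places leaves the longitude within ±5e-08° of the true value.
Error at 17.02° = 5e-08° × 111195 × cos 17.02° ≈ 0.0055597 × 0.9562 = 0.0053162 m.
At 79.8°: 5e-08° × 111195 × cos 79.8° = 5e-08 × 111195 × 0.1771 ≈ 0.00098455 m.
Difference: 0.0053162 − 0.00098455 = 0.0043317 m.

0.004 m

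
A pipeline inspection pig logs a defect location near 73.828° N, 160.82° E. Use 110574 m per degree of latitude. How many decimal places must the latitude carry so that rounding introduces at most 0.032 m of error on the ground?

One degree of latitude covers 110574 m.
With N decimal places the half-ulp bound is 0.5·10⁻ᴺ°, or 0.5·10⁻ᴺ × 110574 m on the ground.
Setting 55287 × 10⁻ᴺ ≤ 0.032 gives 10ᴺ ≥ 1.728e+06, i.e. N ≥ 6.24.
So 7 decimal places suffice (0.00553 m); 6 would allow up to 0.0553 m.

7 decimal places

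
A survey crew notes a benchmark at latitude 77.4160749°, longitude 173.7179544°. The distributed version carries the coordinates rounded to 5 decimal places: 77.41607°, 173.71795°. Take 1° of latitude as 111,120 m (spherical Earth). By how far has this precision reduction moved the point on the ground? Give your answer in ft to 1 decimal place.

1.8 ft

Δlat = 77.4160749 − 77.41607 = +0.0000049°; Δlon = 173.7179544 − 173.71795 = +0.0000044°.
N–S: 0.0000049° × 111120 m/° = 0.544488 m.
East–west at this latitude: 0.0000044° × 111120 × cos 77.4161° ≈ 0.0000044 × 24209.7 = 0.106523 m.
Hypotenuse of the two orthogonal shifts: √(0.544488² + 0.106523²) = 0.55481 m.
In feet: 0.55481 m ÷ 0.3048 ≈ 1.8202 ft.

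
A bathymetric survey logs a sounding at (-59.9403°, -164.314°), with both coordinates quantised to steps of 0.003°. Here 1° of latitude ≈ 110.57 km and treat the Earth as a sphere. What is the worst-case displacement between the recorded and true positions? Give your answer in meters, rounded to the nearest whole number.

185 meters

With a 0.003° grid the true value lies within half a step, ±0.003°/2 = ±0.0015°, of the stored one.
N–S: 0.0015° × 110570 m/° = 165.855 m.
Longitude error → 0.0015 × 110570 × cos 59.9403° = 0.0015 × 110570 × 0.5009 ≈ 83.0771 m.
Worst case both components are at the extreme and orthogonal: √(165.855² + 83.0771²) ≈ 185.498 m.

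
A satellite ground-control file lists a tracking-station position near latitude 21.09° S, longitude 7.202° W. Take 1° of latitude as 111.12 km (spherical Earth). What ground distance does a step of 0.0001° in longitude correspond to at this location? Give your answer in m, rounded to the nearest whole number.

At 21.09° a degree of longitude is 111120 × cos 21.09° ≈ 103677 m, so 0.0001° corresponds to 10.3677 m.

10 m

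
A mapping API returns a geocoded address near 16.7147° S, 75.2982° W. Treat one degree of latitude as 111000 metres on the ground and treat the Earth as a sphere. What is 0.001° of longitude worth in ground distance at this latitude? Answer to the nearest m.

At 16.7147° a degree of longitude is 111000 × cos 16.7147° ≈ 106310 m, so 0.001° corresponds to 106.31 m.

106 m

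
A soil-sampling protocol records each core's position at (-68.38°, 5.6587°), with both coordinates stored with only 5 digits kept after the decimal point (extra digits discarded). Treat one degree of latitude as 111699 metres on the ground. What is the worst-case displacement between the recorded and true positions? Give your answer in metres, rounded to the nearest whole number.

Truncating at 5 decimal places can drop up to a full unit in the last place, so each coordinate may be off by as much as 1e-05°.
N–S: 1e-05° × 111699 m/° = 1.11699 m.
Longitude error → 1e-05 × 111699 × cos 68.38° = 1e-05 × 111699 × 0.3684 ≈ 0.411554 m.
The two errors are perpendicular, so the maximum displacement is √(1.11699² + 0.411554²) ≈ 1.1904 m.

1 metres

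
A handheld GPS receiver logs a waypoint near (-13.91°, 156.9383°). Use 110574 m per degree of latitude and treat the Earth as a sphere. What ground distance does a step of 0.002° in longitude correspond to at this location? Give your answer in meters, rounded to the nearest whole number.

At 13.91° a degree of longitude is 110574 × cos 13.91° ≈ 107331 m, so 0.002° corresponds to 214.663 m.

215 meters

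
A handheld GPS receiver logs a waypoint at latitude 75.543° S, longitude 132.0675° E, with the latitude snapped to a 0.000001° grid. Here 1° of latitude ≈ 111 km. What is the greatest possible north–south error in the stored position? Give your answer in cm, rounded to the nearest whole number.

With a 0.000001° grid the true value lies within half a step, ±0.000001°/2 = ±5e-07°, of the stored one.
North–south distance: 5e-07° × 111000 m/° = 0.0555 m.
That is 0.0555 m = 5.55 cm.

6 cm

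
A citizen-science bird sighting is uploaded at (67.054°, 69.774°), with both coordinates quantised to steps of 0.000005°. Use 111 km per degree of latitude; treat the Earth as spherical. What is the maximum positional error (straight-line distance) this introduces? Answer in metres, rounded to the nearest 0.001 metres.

With a 0.000005° grid the true value lies within half a step, ±0.000005°/2 = ±2.5e-06°, of the stored one.
North–south component: 2.5e-06° × 111000 = 0.2775 m.
Longitude error → 2.5e-06 × 111000 × cos 67.054° = 2.5e-06 × 111000 × 0.3899 ≈ 0.108187 m.
Combining orthogonally: (0.2775² + 0.108187²)^½ ≈ 0.297843 m.

0.298 metres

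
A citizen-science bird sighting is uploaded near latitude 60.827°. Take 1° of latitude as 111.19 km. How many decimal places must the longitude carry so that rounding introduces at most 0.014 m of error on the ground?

At 60.827° one degree of longitude covers 111190 × cos 60.827° ≈ 111190 × 0.4874 ≈ 54199.4 m.
With N decimal places the half-ulp bound is 0.5·10⁻ᴺ°, or 0.5·10⁻ᴺ × 54199.4 m on the ground.
Setting 27099.7 × 10⁻ᴺ ≤ 0.014 gives 10ᴺ ≥ 1.936e+06, i.e. N ≥ 6.29.
At 6 places the error can reach 0.0271 m, but 7 places keeps it to 0.00271 m.

7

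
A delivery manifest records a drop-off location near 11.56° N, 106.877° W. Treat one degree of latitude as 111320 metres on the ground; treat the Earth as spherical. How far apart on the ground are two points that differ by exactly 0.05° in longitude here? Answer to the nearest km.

0.05° of longitude at 11.56° is 0.05 × 111320 × cos 11.56° ≈ 0.05 × 109062 = 5453.1 m.
That is 5453.1 m = 5.4531 km.

5 km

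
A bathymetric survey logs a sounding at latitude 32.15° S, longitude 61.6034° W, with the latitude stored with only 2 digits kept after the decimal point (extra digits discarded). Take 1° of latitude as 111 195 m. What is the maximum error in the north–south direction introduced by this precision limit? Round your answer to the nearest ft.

3648 ft

Truncating at 2 decimal places can drop up to a full unit in the last place, so the latitude may be off by as much as 0.01°.
Along the meridian that is 0.01° × 111195 m/° = 1111.95 m.
Converting: 1111.95 m × 3.2808 ft/m ≈ 3648.1 ft.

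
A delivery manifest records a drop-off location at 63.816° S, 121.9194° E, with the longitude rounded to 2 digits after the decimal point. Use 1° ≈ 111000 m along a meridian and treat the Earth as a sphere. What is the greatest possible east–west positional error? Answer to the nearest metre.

245 metres

Rounding to 2 decimal places leaves the longitude within ±0.005° of the true value.
At latitude 63.816° a degree of longitude spans 111000 m × cos 63.816° = 111000 × 0.4413 ≈ 48979.3 m.
East–west error: 0.005° × 48979.3 m/° ≈ 244.897 m.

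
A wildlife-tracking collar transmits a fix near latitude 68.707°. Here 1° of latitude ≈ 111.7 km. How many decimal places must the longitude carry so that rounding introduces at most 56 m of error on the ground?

3 decimal places

At 68.707° one degree of longitude covers 111700 × cos 68.707° ≈ 111700 × 0.3631 ≈ 40562.4 m.
Rounding to N decimal places gives at most 0.5 × 10⁻ᴺ degrees of error, i.e. 0.5 × 10⁻ᴺ × 40562.4 m.
Setting 20281.2 × 10⁻ᴺ ≤ 56 gives 10ᴺ ≥ 362.2, i.e. N ≥ 2.56.
At 2 places the error can reach 203 m, but 3 places keeps it to 20.3 m.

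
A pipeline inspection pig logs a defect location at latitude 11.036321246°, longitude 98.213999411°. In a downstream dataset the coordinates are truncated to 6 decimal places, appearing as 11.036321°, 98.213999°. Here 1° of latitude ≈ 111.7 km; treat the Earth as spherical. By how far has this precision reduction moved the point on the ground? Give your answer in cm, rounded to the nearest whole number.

5 cm

The latitude changed by +0.000000246° and the longitude by +0.000000411°.
N–S: 0.000000246° × 111700 m/° = 0.0274782 m.
E–W at 11.0363°: 0.000000411° × 111700 × cos 11.0363° = 0.000000411 × 111700 × 0.9815 ≈ 0.0450597 m.
Hypotenuse of the two orthogonal shifts: √(0.0274782² + 0.0450597²) = 0.0527771 m.
That is 0.0527771 m = 5.2777 cm.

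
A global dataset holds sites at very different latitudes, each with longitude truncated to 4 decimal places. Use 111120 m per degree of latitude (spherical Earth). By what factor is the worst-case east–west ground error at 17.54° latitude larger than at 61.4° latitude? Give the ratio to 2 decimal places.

Truncating at 4 decimal places can drop up to a full unit in the last place, so the longitude may be off by as much as 0.0001°.
Error at 17.54° = 0.0001° × 111120 × cos 17.54° ≈ 11.112 × 0.9535 = 10.595 m.
Error at 61.4° = 0.0001° × 111120 × cos 61.4° ≈ 11.112 × 0.4787 = 5.3192 m.
The ratio reduces to cos 17.54° / cos 61.4° = 0.9535/0.4787 ≈ 1.9919.

1.99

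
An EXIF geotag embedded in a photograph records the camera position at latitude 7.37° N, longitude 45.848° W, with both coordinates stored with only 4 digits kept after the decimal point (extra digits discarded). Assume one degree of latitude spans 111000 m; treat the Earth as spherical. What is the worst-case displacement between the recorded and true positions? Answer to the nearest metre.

Truncating at 4 decimal places can drop up to a full unit in the last place, so each coordinate may be off by as much as 0.0001°.
N–S: 0.0001° × 111000 m/° = 11.1 m.
East–west component at 7.37°: 0.0001° × 111000 × cos 7.37° ≈ 0.0001 × 110083 ≈ 11.0083 m.
Worst case both components are at the extreme and orthogonal: √(11.1² + 11.0083²) ≈ 15.6331 m.

16 metres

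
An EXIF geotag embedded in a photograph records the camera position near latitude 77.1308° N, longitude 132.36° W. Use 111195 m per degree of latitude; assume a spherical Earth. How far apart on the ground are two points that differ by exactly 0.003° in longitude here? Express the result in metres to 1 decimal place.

One degree of longitude here spans 111195 × cos 77.1308° = 111195 × 0.2227 ≈ 24766 m; 0.003° of that is 74.2981 m.

74.3 metres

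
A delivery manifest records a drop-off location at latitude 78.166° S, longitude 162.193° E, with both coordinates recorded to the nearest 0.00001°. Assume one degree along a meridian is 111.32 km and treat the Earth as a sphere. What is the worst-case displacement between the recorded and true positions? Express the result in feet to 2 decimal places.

Rounding to 5 decimal places leaves each coordinate within ±5e-06° of the true value.
N–S: 5e-06° × 111320 m/° = 0.5566 m.
E–W at 78.166°: 5e-06° × 111320 × cos 78.166° = 5e-06 × 111320 × 0.2051 ≈ 0.114146 m.
Combining orthogonally: (0.5566² + 0.114146²)^½ ≈ 0.568184 m.
In feet: 0.568184 m ÷ 0.3048 ≈ 1.8641 ft.

1.86 feet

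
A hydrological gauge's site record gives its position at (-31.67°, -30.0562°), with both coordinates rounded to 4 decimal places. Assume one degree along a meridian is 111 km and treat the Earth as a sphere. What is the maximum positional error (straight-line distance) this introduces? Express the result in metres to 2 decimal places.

Rounding to 4 decimal places leaves each coordinate within ±5e-05° of the true value.
N–S: 5e-05° × 111000 m/° = 5.55 m.
E–W at 31.67°: 5e-05° × 111000 × cos 31.67° = 5e-05 × 111000 × 0.8511 ≈ 4.72353 m.
Combining orthogonally: (5.55² + 4.72353²)^½ ≈ 7.28795 m.

7.29 metres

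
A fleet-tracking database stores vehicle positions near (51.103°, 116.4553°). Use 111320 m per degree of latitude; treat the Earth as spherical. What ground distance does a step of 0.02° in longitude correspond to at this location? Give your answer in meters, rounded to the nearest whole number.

One degree of longitude here spans 111320 × cos 51.103° = 111320 × 0.6279 ≈ 69900.3 m; 0.02° of that is 1398.01 m.

1398 meters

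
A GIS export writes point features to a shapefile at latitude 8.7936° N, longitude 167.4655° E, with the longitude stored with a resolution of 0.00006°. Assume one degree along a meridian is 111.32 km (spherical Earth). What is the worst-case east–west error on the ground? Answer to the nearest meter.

3 meters

With a 0.00006° grid the true value lies within half a step, ±0.00006°/2 = ±3e-05°, of the stored one.
Parallels shrink by cos φ, so at 8.7936° a degree of longitude is 111320 × 0.9882 ≈ 110011 m.
So at most 3e-05° × 110011 ≈ 3.30034 m east–west.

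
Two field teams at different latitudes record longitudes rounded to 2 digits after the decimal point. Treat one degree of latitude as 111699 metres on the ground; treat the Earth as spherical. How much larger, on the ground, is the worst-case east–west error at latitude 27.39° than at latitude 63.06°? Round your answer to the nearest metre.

Rounding to 2 decimal places leaves the longitude within ±0.005° of the true value.
Error at 27.39° = 0.005° × 111699 × cos 27.39° ≈ 558.5 × 0.8879 = 495.89 m.
Error at 63.06° = 0.005° × 111699 × cos 63.06° ≈ 558.5 × 0.4531 = 253.03 m.
Difference: 495.89 − 253.03 = 242.86 m.

243 metres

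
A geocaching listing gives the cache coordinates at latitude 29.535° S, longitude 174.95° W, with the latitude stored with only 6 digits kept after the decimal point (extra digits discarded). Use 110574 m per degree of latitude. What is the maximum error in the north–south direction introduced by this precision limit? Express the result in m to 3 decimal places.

Truncating at 6 decimal places can drop up to a full unit in the last place, so the latitude may be off by as much as 1e-06°.
Along the meridian that is 1e-06° × 110574 m/° = 0.110574 m.

0.111 m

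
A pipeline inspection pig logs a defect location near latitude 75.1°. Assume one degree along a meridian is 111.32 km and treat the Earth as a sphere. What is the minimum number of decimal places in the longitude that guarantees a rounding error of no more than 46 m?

3

At 75.1° one degree of longitude covers 111320 × cos 75.1° ≈ 111320 × 0.2571 ≈ 28624 m.
N decimal places → at most half a unit in the last place, 0.5 × 10⁻ᴺ° = 28624/2 × 10⁻ᴺ m.
Setting 14312 × 10⁻ᴺ ≤ 46 gives 10ᴺ ≥ 311.1, i.e. N ≥ 2.49.
N = 2 would give 143 m (too coarse); N = 3 gives 14.3 m ≤ 46 m.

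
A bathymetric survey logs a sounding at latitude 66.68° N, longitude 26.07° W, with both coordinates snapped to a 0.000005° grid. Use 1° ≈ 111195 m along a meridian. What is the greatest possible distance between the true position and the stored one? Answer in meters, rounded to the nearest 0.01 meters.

With a 0.000005° grid the true value lies within half a step, ±0.000005°/2 = ±2.5e-06°, of the stored one.
North–south component: 2.5e-06° × 111195 = 0.277987 m.
E–W at 66.68°: 2.5e-06° × 111195 × cos 66.68° = 2.5e-06 × 111195 × 0.3959 ≈ 0.110046 m.
The two errors are perpendicular, so the maximum displacement is √(0.277987² + 0.110046²) ≈ 0.298977 m.

0.30 meters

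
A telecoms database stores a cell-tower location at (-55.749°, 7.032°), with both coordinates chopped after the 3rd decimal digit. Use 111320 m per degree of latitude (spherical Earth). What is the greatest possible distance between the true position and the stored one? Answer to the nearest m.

Truncating at 3 decimal places can drop up to a full unit in the last place, so each coordinate may be off by as much as 0.001°.
Latitude error → 0.001 × 111320 = 111.32 m along the meridian.
Longitude error → 0.001 × 111320 × cos 55.749° = 0.001 × 111320 × 0.5628 ≈ 62.6531 m.
Worst case both components are at the extreme and orthogonal: √(111.32² + 62.6531²) ≈ 127.74 m.

128 m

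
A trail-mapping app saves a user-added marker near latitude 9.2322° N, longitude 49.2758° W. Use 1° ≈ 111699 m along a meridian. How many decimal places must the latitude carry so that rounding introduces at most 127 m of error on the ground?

3 decimal places

One degree of latitude covers 111699 m.
Rounding to N decimal places gives at most 0.5 × 10⁻ᴺ degrees of error, i.e. 0.5 × 10⁻ᴺ × 111699 m.
Need 0.5 × 111699 × 10⁻ᴺ ≤ 127 → 10⁻ᴺ ≤ 2.274e-03, so N ≥ 2.64.
So 3 decimal places suffice (55.8 m); 2 would allow up to 558 m.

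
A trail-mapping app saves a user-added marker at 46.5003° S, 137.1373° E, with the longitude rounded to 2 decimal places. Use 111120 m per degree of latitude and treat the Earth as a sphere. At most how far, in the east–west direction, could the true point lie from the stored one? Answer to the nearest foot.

1255 feet

Rounding to 2 decimal places leaves the longitude within ±0.005° of the true value.
One degree of longitude at 46.5003° is 111120 × cos 46.5003° ≈ 111120 × 0.6884 = 76489.5 m.
East–west error: 0.005° × 76489.5 m/° ≈ 382.448 m.
Converting: 382.448 m × 3.2808 ft/m ≈ 1254.7 ft.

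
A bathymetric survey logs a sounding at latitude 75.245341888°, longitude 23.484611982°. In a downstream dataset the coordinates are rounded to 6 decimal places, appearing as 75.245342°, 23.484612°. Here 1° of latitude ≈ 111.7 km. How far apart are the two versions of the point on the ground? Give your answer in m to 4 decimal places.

Δlat = 75.245341888 − 75.245342 = -0.000000112°; Δlon = 23.484611982 − 23.484612 = -0.000000018°.
North–south shift: -0.000000112 × 111700 = -0.0125104 m.
E–W at 75.2453°: -0.000000018° × 111700 × cos 75.2453° = -0.000000018 × 111700 × 0.2547 ≈ -0.000512061 m.
Distance: √(0.0125104² + 0.000512061²) ≈ 0.0125209 m.

0.0125 m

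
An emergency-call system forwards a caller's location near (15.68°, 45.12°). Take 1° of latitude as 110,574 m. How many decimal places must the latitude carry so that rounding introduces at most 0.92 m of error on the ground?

One degree of latitude covers 110574 m.
N decimal places → at most half a unit in the last place, 0.5 × 10⁻ᴺ° = 110574/2 × 10⁻ᴺ m.
Need 0.5 × 110574 × 10⁻ᴺ ≤ 0.92 → 10⁻ᴺ ≤ 1.664e-05, so N ≥ 4.78.
So 5 decimal places suffice (0.553 m); 4 would allow up to 5.53 m.

5 decimal places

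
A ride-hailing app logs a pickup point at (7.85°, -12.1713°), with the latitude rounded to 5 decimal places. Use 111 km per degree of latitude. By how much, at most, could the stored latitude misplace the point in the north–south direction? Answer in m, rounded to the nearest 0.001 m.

0.555 m

Rounding to 5 decimal places leaves the latitude within ±5e-06° of the true value.
So the N–S error is at most 5e-06 × 111000 = 0.555 m.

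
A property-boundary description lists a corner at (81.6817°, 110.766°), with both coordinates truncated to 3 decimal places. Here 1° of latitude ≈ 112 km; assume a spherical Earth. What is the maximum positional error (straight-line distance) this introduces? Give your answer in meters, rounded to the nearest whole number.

113 meters

Truncating at 3 decimal places can drop up to a full unit in the last place, so each coordinate may be off by as much as 0.001°.
N–S: 0.001° × 112000 m/° = 112 m.
E–W at 81.6817°: 0.001° × 112000 × cos 81.6817° = 0.001 × 112000 × 0.1447 ≈ 16.2033 m.
The two errors are perpendicular, so the maximum displacement is √(112² + 16.2033²) ≈ 113.166 m.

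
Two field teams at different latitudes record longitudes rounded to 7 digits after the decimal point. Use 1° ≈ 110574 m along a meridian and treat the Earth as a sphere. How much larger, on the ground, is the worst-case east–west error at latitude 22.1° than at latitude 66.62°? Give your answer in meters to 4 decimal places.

Rounding to 7 decimal places leaves the longitude within ±5e-08° of the true value.
At 22.1°: 5e-08° × 110574 × cos 22.1° = 5e-08 × 110574 × 0.9265 ≈ 0.0051225 m.
Error at 66.62° = 5e-08° × 110574 × cos 66.62° ≈ 0.0055287 × 0.3968 = 0.0021939 m.
Difference: 0.0051225 − 0.0021939 = 0.0029286 m.

0.0029 meters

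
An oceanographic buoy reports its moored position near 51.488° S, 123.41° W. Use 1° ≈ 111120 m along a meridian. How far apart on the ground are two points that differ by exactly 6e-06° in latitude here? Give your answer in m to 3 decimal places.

6e-06° × 111120 m/° = 0.66672 m.

0.667 m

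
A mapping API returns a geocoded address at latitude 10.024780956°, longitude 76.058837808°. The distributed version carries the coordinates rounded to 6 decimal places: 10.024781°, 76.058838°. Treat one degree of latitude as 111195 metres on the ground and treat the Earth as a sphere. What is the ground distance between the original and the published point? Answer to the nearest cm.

The latitude changed by -0.000000044° and the longitude by -0.000000192°.
N–S: -0.000000044° × 111195 m/° = -0.00489258 m.
East–west at this latitude: -0.000000192° × 111195 × cos 10.0248° ≈ -0.000000192 × 109497 = -0.0210235 m.
Hypotenuse of the two orthogonal shifts: √(0.00489258² + 0.0210235²) = 0.0215853 m.
That is 0.0215853 m = 2.1585 cm.

2 cm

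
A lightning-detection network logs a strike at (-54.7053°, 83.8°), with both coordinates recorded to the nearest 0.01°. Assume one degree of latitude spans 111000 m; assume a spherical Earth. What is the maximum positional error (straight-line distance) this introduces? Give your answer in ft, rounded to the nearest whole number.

2103 ft

Rounding to 2 decimal places leaves each coordinate within ±0.005° of the true value.
Latitude error → 0.005 × 111000 = 555 m along the meridian.
E–W at 54.7053°: 0.005° × 111000 × cos 54.7053° = 0.005 × 111000 × 0.5778 ≈ 320.669 m.
Combining orthogonally: (555² + 320.669²)^½ ≈ 640.979 m.
In feet: 640.979 m ÷ 0.3048 ≈ 2102.9 ft.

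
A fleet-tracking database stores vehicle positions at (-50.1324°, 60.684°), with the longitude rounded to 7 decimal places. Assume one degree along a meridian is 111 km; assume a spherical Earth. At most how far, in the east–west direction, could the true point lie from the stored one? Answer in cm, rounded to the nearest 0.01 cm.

Rounding to 7 decimal places leaves the longitude within ±5e-08° of the true value.
Parallels shrink by cos φ, so at 50.1324° a degree of longitude is 111000 × 0.6410 ≈ 71152.7 m.
So at most 5e-08° × 71152.7 ≈ 0.00355764 m east–west.
That is 0.00355764 m = 0.35576 cm.

0.36 cm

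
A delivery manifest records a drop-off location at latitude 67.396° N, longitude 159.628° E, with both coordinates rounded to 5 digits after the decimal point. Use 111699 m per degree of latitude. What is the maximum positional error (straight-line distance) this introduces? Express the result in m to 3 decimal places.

Rounding to 5 decimal places leaves each coordinate within ±5e-06° of the true value.
N–S: 5e-06° × 111699 m/° = 0.558495 m.
Longitude error → 5e-06 × 111699 × cos 67.396° = 5e-06 × 111699 × 0.3844 ≈ 0.214663 m.
Combining orthogonally: (0.558495² + 0.214663²)^½ ≈ 0.598328 m.

0.598 m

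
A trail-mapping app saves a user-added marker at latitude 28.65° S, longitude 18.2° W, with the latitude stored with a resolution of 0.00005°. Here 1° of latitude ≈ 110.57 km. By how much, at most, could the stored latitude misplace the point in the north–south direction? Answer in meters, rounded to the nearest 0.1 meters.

With a 0.00005° grid the true value lies within half a step, ±0.00005°/2 = ±2.5e-05°, of the stored one.
So the N–S error is at most 2.5e-05 × 110570 = 2.76425 m.

2.8 meters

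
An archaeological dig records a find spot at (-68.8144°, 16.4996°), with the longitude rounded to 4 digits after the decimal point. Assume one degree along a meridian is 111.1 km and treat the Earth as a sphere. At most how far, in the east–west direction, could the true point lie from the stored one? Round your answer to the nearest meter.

Rounding to 4 decimal places leaves the longitude within ±5e-05° of the true value.
At latitude 68.8144° a degree of longitude spans 111100 m × cos 68.8144° = 111100 × 0.3614 ≈ 40150.5 m.
East–west error: 5e-05° × 40150.5 m/° ≈ 2.00752 m.

2 meters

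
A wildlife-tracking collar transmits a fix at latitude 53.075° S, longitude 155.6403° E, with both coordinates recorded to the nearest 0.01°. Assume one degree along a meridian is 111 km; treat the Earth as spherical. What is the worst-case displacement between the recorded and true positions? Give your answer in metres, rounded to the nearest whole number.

647 metres

Rounding to 2 decimal places leaves each coordinate within ±0.005° of the true value.
North–south component: 0.005° × 111000 = 555 m.
E–W at 53.075°: 0.005° × 111000 × cos 53.075° = 0.005 × 111000 × 0.6008 ≈ 333.427 m.
Combining orthogonally: (555² + 333.427²)^½ ≈ 647.455 m.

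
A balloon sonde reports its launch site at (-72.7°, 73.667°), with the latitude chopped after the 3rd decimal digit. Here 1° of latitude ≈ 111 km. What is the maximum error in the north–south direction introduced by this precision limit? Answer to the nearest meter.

111 meters

Truncating at 3 decimal places can drop up to a full unit in the last place, so the latitude may be off by as much as 0.001°.
Along the meridian that is 0.001° × 111000 m/° = 111 m.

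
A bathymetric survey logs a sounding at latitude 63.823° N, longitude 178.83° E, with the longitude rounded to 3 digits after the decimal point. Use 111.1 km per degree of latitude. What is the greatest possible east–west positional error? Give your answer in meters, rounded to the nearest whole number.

Rounding to 3 decimal places leaves the longitude within ±0.0005° of the true value.
One degree of longitude at 63.823° is 111100 × cos 63.823° ≈ 111100 × 0.4411 = 49011.3 m.
So at most 0.0005° × 49011.3 ≈ 24.5056 m east–west.

25 meters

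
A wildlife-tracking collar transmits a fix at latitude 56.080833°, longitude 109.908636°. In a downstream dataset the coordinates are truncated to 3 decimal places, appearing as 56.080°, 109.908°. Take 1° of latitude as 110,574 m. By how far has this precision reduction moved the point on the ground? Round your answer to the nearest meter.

100 meters

Δlat = 56.080833 − 56.080 = +0.000833°; Δlon = 109.908636 − 109.908 = +0.000636°.
N–S: 0.000833° × 110574 m/° = 92.1081 m.
East–west at this latitude: 0.000636° × 110574 × cos 56.08° ≈ 0.000636 × 61704.1 = 39.2438 m.
Combined displacement = (92.1081² + 39.2438²)^½ ≈ 100.12 m.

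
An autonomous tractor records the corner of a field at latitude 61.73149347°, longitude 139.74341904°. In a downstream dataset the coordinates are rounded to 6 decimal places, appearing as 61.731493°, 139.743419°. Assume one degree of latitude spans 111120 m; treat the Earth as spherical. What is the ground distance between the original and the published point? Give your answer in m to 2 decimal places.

0.05 m

The latitude changed by +0.00000047° and the longitude by +0.00000004°.
N–S: 0.00000047° × 111120 m/° = 0.0522264 m.
East–west at this latitude: 0.00000004° × 111120 × cos 61.7315° ≈ 0.00000004 × 52626.9 = 0.00210508 m.
Combined displacement = (0.0522264² + 0.00210508²)^½ ≈ 0.0522688 m.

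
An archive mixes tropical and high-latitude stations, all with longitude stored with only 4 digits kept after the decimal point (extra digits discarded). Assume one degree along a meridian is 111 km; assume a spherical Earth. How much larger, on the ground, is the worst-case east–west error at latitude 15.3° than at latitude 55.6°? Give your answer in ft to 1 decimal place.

14.6 ft

Truncating at 4 decimal places can drop up to a full unit in the last place, so the longitude may be off by as much as 0.0001°.
Error at 15.3° = 0.0001° × 111000 × cos 15.3° ≈ 11.1 × 0.9646 = 10.707 m.
Error at 55.6° = 0.0001° × 111000 × cos 55.6° ≈ 11.1 × 0.5650 = 6.2711 m.
So the lower-latitude error exceeds the higher by 10.707 − 6.2711 = 4.4355 m.
Converting: 4.43545 m × 3.2808 ft/m ≈ 14.552 ft.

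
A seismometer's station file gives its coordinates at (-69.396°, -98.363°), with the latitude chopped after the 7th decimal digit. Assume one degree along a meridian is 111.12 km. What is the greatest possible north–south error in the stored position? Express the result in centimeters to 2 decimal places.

1.11 centimeters

Truncating at 7 decimal places can drop up to a full unit in the last place, so the latitude may be off by as much as 1e-07°.
So the N–S error is at most 1e-07 × 111120 = 0.011112 m.
That is 0.011112 m = 1.1112 cm.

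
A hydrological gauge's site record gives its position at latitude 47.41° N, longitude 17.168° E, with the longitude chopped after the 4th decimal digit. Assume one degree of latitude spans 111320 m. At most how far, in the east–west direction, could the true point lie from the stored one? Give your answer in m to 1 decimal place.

Truncating at 4 decimal places can drop up to a full unit in the last place, so the longitude may be off by as much as 0.0001°.
Parallels shrink by cos φ, so at 47.41° a degree of longitude is 111320 × 0.6767 ≈ 75335.5 m.
Maximum E–W displacement: 0.0001 × 75335.5 = 7.53355 m.

7.5 m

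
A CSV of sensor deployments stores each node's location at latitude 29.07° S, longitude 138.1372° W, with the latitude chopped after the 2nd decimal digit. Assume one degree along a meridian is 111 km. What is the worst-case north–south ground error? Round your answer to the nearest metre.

Truncating at 2 decimal places can drop up to a full unit in the last place, so the latitude may be off by as much as 0.01°.
Along the meridian that is 0.01° × 111000 m/° = 1110 m.

1110 metres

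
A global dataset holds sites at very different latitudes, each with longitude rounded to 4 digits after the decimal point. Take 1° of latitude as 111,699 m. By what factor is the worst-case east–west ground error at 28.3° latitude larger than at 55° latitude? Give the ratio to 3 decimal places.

Rounding to 4 decimal places leaves the longitude within ±5e-05° of the true value.
Error at 28.3° = 5e-05° × 111699 × cos 28.3° ≈ 5.585 × 0.8805 = 4.9174 m.
Error at 55° = 5e-05° × 111699 × cos 55° ≈ 5.585 × 0.5736 = 3.2034 m.
The ratio reduces to cos 28.3° / cos 55° = 0.8805/0.5736 ≈ 1.5351.

1.535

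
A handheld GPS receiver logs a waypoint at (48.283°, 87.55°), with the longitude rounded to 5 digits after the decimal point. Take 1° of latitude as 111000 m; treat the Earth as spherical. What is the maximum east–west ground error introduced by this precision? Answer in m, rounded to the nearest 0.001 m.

Rounding to 5 decimal places leaves the longitude within ±5e-06° of the true value.
At latitude 48.283° a degree of longitude spans 111000 m × cos 48.283° = 111000 × 0.6655 ≈ 73865.2 m.
East–west error: 5e-06° × 73865.2 m/° ≈ 0.369326 m.

0.369 m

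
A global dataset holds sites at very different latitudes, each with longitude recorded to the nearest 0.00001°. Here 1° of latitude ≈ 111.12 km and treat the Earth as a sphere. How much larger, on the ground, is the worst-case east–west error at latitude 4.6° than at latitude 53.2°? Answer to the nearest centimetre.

22 centimetres

Rounding to 5 decimal places leaves the longitude within ±5e-06° of the true value.
At 4.6°: 5e-06° × 111120 × cos 4.6° = 5e-06 × 111120 × 0.9968 ≈ 0.55381 m.
At 53.2°: 5e-06° × 111120 × cos 53.2° = 5e-06 × 111120 × 0.5990 ≈ 0.33282 m.
So the lower-latitude error exceeds the higher by 0.55381 − 0.33282 = 0.22099 m.
That is 0.220993 m = 22.099 cm.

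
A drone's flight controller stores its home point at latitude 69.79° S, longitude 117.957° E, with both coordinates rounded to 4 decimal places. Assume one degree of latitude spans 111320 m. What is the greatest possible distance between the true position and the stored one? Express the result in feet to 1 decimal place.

19.3 feet

Rounding to 4 decimal places leaves each coordinate within ±5e-05° of the true value.
North–south component: 5e-05° × 111320 = 5.566 m.
Longitude error → 5e-05 × 111320 × cos 69.79° = 5e-05 × 111320 × 0.3455 ≈ 1.92284 m.
Combining orthogonally: (5.566² + 1.92284²)^½ ≈ 5.88878 m.
In feet: 5.88878 m ÷ 0.3048 ≈ 19.32 ft.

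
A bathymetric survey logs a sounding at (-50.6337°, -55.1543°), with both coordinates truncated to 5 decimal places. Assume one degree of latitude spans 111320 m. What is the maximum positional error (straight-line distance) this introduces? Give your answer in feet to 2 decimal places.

4.32 feet

Truncating at 5 decimal places can drop up to a full unit in the last place, so each coordinate may be off by as much as 1e-05°.
North–south component: 1e-05° × 111320 = 1.1132 m.
East–west component at 50.6337°: 1e-05° × 111320 × cos 50.6337° ≈ 1e-05 × 70607.6 ≈ 0.706076 m.
Worst case both components are at the extreme and orthogonal: √(1.1132² + 0.706076²) ≈ 1.31824 m.
In feet: 1.31824 m ÷ 0.3048 ≈ 4.3249 ft.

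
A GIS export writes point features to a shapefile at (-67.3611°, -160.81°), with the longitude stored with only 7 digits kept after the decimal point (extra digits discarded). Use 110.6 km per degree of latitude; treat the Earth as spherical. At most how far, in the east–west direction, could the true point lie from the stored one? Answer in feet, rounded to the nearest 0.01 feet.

0.01 feet

Truncating at 7 decimal places can drop up to a full unit in the last place, so the longitude may be off by as much as 1e-07°.
Parallels shrink by cos φ, so at 67.3611° a degree of longitude is 110600 × 0.3849 ≈ 42572.4 m.
Maximum E–W displacement: 1e-07 × 42572.4 = 0.00425724 m.
Converting: 0.00425724 m × 3.2808 ft/m ≈ 0.013967 ft.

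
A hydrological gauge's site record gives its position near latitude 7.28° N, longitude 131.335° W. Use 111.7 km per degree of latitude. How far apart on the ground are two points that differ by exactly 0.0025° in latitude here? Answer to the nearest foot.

Along a meridian 0.0025° is 0.0025 × 111700 = 279.25 m.
In feet: 279.25 m ÷ 0.3048 ≈ 916.17 ft.

916 feet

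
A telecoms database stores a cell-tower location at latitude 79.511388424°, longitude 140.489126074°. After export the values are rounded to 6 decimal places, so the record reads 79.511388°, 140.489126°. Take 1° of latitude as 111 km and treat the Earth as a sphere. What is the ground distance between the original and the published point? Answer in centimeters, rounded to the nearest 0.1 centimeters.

The latitude changed by +0.000000424° and the longitude by +0.000000074°.
North–south shift: 0.000000424 × 111000 = 0.047064 m.
East–west at this latitude: 0.000000074° × 111000 × cos 79.5114° ≈ 0.000000074 × 20206.5 = 0.00149528 m.
Distance: √(0.047064² + 0.00149528²) ≈ 0.0470877 m.
That is 0.0470877 m = 4.7088 cm.

4.7 centimeters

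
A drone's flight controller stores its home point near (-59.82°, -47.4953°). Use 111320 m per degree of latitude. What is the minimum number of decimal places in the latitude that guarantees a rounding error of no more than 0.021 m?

7

One degree of latitude covers 111320 m.
Rounding to N decimal places gives at most 0.5 × 10⁻ᴺ degrees of error, i.e. 0.5 × 10⁻ᴺ × 111320 m.
Need 0.5 × 111320 × 10⁻ᴺ ≤ 0.021 → 10⁻ᴺ ≤ 3.773e-07, so N ≥ 6.42.
So 7 decimal places suffice (0.00557 m); 6 would allow up to 0.0557 m.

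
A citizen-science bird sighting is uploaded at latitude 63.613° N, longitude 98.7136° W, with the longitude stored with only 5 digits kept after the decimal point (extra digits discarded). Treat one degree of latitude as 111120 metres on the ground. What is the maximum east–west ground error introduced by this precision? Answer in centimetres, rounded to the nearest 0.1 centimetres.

49.4 centimetres

Truncating at 5 decimal places can drop up to a full unit in the last place, so the longitude may be off by as much as 1e-05°.
Parallels shrink by cos φ, so at 63.613° a degree of longitude is 111120 × 0.4444 ≈ 49385.3 m.
Maximum E–W displacement: 1e-05 × 49385.3 = 0.493853 m.
That is 0.493853 m = 49.385 cm.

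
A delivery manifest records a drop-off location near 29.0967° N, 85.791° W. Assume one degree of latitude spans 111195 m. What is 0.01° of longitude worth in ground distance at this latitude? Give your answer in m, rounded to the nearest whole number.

972 m

0.01° of longitude at 29.0967° is 0.01 × 111195 × cos 29.0967° ≈ 0.01 × 97162.2 = 971.622 m.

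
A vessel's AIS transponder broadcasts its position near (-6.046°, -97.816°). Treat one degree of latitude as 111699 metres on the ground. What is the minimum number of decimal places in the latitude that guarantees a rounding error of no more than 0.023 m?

7 decimal places

One degree of latitude covers 111699 m.
N decimal places → at most half a unit in the last place, 0.5 × 10⁻ᴺ° = 111699/2 × 10⁻ᴺ m.
Need 0.5 × 111699 × 10⁻ᴺ ≤ 0.023 → 10⁻ᴺ ≤ 4.118e-07, so N ≥ 6.39.
N = 6 would give 0.0558 m (too coarse); N = 7 gives 0.00558 m ≤ 0.023 m.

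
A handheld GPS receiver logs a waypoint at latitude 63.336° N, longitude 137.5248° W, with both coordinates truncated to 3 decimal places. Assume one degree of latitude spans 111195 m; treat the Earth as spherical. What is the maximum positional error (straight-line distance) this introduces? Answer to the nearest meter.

122 meters

Truncating at 3 decimal places can drop up to a full unit in the last place, so each coordinate may be off by as much as 0.001°.
Latitude error → 0.001 × 111195 = 111.195 m along the meridian.
East–west component at 63.336°: 0.001° × 111195 × cos 63.336° ≈ 0.001 × 49899.6 ≈ 49.8996 m.
The two errors are perpendicular, so the maximum displacement is √(111.195² + 49.8996²) ≈ 121.878 m.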